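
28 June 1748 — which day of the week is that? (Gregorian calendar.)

Doomsday rule: the anchor day for the 1700s is Sunday. For year 48: 48÷12 = 4 r 0, and 0÷4 = 0, so 4+0+0 = 4.
Sunday + 4 ≡ Thursday — that's 1748's doomsday.
In June the doomsday date is Jun 6.
Jun 28 is 22 days after Jun 6; 22 mod 7 = 1, so Thursday + 1 = Friday.

Friday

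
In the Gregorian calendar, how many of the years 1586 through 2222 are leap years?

154

Multiples of 4 in [1586,2222]: 159.
Of those, multiples of 100: 7 (not leap unless ÷400).
Multiples of 400: 2.
Leap years = 159 − 7 + 2 = 154.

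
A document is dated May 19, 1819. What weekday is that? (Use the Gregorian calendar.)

January 1, 1819 is a Friday.
Jan 1, 1819 → Feb 1, 1819: 31 days (January has 31).
Feb 1, 1819 → Mar 1, 1819: 28 days (February has 28).
Mar 1, 1819 → Apr 1, 1819: 31 days (March has 31).
Apr 1, 1819 → May 1, 1819: 30 days (April has 30).
May 1, 1819 → May 19, 1819: 18 days.
Total: 138 days.
138 mod 7 = 5, so Friday + 5 = Wednesday.

Wednesday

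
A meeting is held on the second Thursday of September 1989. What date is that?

September 1, 1989 is a Friday.
The first Thursday is therefore September 7 (6 days later).
The second Thursday is 7 + 1×7 = September 14.

September 14, 1989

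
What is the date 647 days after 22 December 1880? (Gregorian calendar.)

+365 (one year) → Dec 22, 1881 (282 left).
Dec has 31 days: +10 → Jan 1, 1882 (272 left).
Jan has 31 days: +31 → Feb 1, 1882 (241 left).
Feb has 28 days: +28 → Mar 1, 1882 (213 left).
Mar has 31 days: +31 → Apr 1, 1882 (182 left).
Apr has 30 days: +30 → May 1, 1882 (152 left).
May has 31 days: +31 → Jun 1, 1882 (121 left).
Jun has 30 days: +30 → Jul 1, 1882 (91 left).
Jul has 31 days: +31 → Aug 1, 1882 (60 left).
Aug has 31 days: +31 → Sep 1, 1882 (29 left).
+29 → Sep 30, 1882.

September 30, 1882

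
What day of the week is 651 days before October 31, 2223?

Friday

Oct 31, 2223 is a Friday.
651 mod 7 = 0, so 651 days before a Friday is Friday − 0 = Friday.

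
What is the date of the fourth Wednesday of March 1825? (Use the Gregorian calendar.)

March 23, 1825

March 1, 1825 is a Tuesday.
The first Wednesday is therefore March 2 (1 days later).
The fourth Wednesday is 2 + 3×7 = March 23.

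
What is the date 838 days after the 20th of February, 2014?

June 7, 2016

+365 (one year) → Feb 20, 2015 (473 left).
+365 (one year) → Feb 20, 2016 (108 left).
Feb has 29 days: +10 → Mar 1, 2016 (98 left).
Mar has 31 days: +31 → Apr 1, 2016 (67 left).
Apr has 30 days: +30 → May 1, 2016 (37 left).
May has 31 days: +31 → Jun 1, 2016 (6 left).
+6 → Jun 7, 2016.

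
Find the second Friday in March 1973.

March 1, 1973 is a Thursday.
The first Friday is therefore March 2 (1 days later).
The second Friday is 2 + 1×7 = March 9.

March 9, 1973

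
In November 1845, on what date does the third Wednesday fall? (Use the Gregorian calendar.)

November 1, 1845 is a Saturday.
The first Wednesday is therefore November 5 (4 days later).
The third Wednesday is 5 + 2×7 = November 19.

November 19, 1845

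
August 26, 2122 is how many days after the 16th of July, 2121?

Jul 16, 2121 → Jul 16, 2122: 365 days.
Jul 16, 2122 → Aug 16, 2122: 31 days (July has 31).
Aug 16, 2122 → Aug 26, 2122: 10 days.
Total: 406 days.

406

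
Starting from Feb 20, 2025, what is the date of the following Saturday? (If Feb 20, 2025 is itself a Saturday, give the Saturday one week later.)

February 22, 2025

Feb 20, 2025 is a Thursday.
From Thursday to the next Saturday is 2 days.
Feb 20, 2025 + 2 = Feb 22, 2025.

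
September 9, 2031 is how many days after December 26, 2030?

257

Dec 26, 2030 → Jan 26, 2031: 31 days (December has 31).
Jan 26, 2031 → Feb 26, 2031: 31 days (January has 31).
Feb 26, 2031 → Mar 26, 2031: 28 days (February has 28).
Mar 26, 2031 → Apr 26, 2031: 31 days (March has 31).
Apr 26, 2031 → May 26, 2031: 30 days (April has 30).
May 26, 2031 → Jun 26, 2031: 31 days (May has 31).
Jun 26, 2031 → Jul 26, 2031: 30 days (June has 30).
Jul 26, 2031 → Aug 26, 2031: 31 days (July has 31).
Aug 26, 2031 → Sep 9, 2031: 14 days.
Total: 257 days.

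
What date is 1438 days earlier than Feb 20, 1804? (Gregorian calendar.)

March 14, 1800

−365 (one year) → Feb 20, 1803 (1073 left).
−365 (one year) → Feb 20, 1802 (708 left).
−365 (one year) → Feb 20, 1801 (343 left).
−20 → Jan 31, 1801 (end of Jan, 31 days; 323 left).
−31 → Dec 31, 1800 (end of Dec, 31 days; 292 left).
−31 → Nov 30, 1800 (end of Nov, 30 days; 261 left).
−30 → Oct 31, 1800 (end of Oct, 31 days; 231 left).
−31 → Sep 30, 1800 (end of Sep, 30 days; 200 left).
−30 → Aug 31, 1800 (end of Aug, 31 days; 170 left).
−31 → Jul 31, 1800 (end of Jul, 31 days; 139 left).
−31 → Jun 30, 1800 (end of Jun, 30 days; 108 left).
−30 → May 31, 1800 (end of May, 31 days; 78 left).
−31 → Apr 30, 1800 (end of Apr, 30 days; 47 left).
−30 → Mar 31, 1800 (end of Mar, 31 days; 17 left).
−17 → Mar 14, 1800.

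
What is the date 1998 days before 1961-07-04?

−365 (one year) → Jul 4, 1960 (1633 left).
−366 (one year; includes Feb 29, 1960) → Jul 4, 1959 (1267 left).
−365 (one year) → Jul 4, 1958 (902 left).
−365 (one year) → Jul 4, 1957 (537 left).
−365 (one year) → Jul 4, 1956 (172 left).
−4 → Jun 30, 1956 (end of Jun, 30 days; 168 left).
−30 → May 31, 1956 (end of May, 31 days; 138 left).
−31 → Apr 30, 1956 (end of Apr, 30 days; 107 left).
−30 → Mar 31, 1956 (end of Mar, 31 days; 77 left).
−31 → Feb 29, 1956 (end of Feb, 29 days; 46 left).
−29 → Jan 31, 1956 (end of Jan, 31 days; 17 left).
−17 → Jan 14, 1956.

January 14, 1956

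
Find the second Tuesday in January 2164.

January 1, 2164 is a Sunday.
The first Tuesday is therefore January 3 (2 days later).
The second Tuesday is 3 + 1×7 = January 10.

January 10, 2164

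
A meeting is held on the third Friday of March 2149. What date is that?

March 1, 2149 is a Saturday.
The first Friday is therefore March 7 (6 days later).
The third Friday is 7 + 2×7 = March 21.

March 21, 2149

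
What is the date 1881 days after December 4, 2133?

+365 (one year) → Dec 4, 2134 (1516 left).
+365 (one year) → Dec 4, 2135 (1151 left).
+366 (one year; includes Feb 29, 2136) → Dec 4, 2136 (785 left).
+365 (one year) → Dec 4, 2137 (420 left).
+365 (one year) → Dec 4, 2138 (55 left).
Dec has 31 days: +28 → Jan 1, 2139 (27 left).
+27 → Jan 28, 2139.

January 28, 2139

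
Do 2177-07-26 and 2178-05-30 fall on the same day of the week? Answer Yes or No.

From Jul 26, 2177 to May 30, 2178 is 308 days.
308 mod 7 = 0, so they are the same weekday.
(Jul 26, 2177 is a Saturday; May 30, 2178 is a Saturday.)

Yes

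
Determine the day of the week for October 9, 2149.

Thursday

Doomsday rule: the anchor day for the 2100s is Sunday. For year 49: 49÷12 = 4 r 1, and 1÷4 = 0, so 4+1+0 = 5.
Sunday + 5 ≡ Friday — that's 2149's doomsday.
In October the doomsday date is Oct 10.
Oct 9 is 1 day before Oct 10; 1 mod 7 = 1, so Friday − 1 = Thursday.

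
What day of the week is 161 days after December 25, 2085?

Dec 25, 2085 is a Tuesday.
161 mod 7 = 0, so 161 days after a Tuesday is Tuesday + 0 = Tuesday.

Tuesday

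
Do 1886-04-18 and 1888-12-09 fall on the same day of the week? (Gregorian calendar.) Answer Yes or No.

Yes

From Apr 18, 1886 to Dec 9, 1888 is 966 days.
966 mod 7 = 0, so they are the same weekday.
(Apr 18, 1886 is a Sunday; Dec 9, 1888 is a Sunday.)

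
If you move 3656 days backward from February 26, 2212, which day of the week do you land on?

Monday

First find the weekday of Feb 26, 2212. Doomsday rule: the anchor day for the 2200s is Friday. For year 12: 12÷12 = 1 r 0, and 0÷4 = 0, so 1+0+0 = 1.
Friday + 1 ≡ Saturday — that's 2212's doomsday.
In February the doomsday date is Feb 29 (2212 is a leap year (divisible by 4)).
Feb 26 is 3 days before Feb 29; 3 mod 7 = 3, so Saturday − 3 = Wednesday.
3656 mod 7 = 2, so 3656 days before a Wednesday is Wednesday − 2 = Monday.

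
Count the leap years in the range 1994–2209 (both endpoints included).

52

Multiples of 4 in [1994,2209]: 54.
Of those, multiples of 100: 3 (not leap unless ÷400).
Multiples of 400: 1.
Leap years = 54 − 3 + 1 = 52.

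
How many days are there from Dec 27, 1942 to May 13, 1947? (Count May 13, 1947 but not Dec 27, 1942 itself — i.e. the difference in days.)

1598

Dec 27, 1942 → Dec 27, 1943: 365 days.
Dec 27, 1943 → Dec 27, 1944: 366 days (Feb 29, 1944 is in that span).
Dec 27, 1944 → Dec 27, 1945: 365 days.
Dec 27, 1945 → Dec 27, 1946: 365 days.
Dec 27, 1946 → Jan 27, 1947: 31 days (December has 31).
Jan 27, 1947 → Feb 27, 1947: 31 days (January has 31).
Feb 27, 1947 → Mar 27, 1947: 28 days (February has 28).
Mar 27, 1947 → Apr 27, 1947: 31 days (March has 31).
Apr 27, 1947 → May 13, 1947: 16 days.
Total: 1598 days.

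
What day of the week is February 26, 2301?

Tuesday

Doomsday rule: the anchor day for the 2300s is Wednesday. For year 01: 1÷12 = 0 r 1, and 1÷4 = 0, so 0+1+0 = 1.
Wednesday + 1 ≡ Thursday — that's 2301's doomsday.
In February the doomsday date is Feb 28 (2301 is not a leap year).
Feb 26 is 2 days before Feb 28; 2 mod 7 = 2, so Thursday − 2 = Tuesday.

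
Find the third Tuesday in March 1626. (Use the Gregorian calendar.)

March 17, 1626

March 1, 1626 is a Sunday.
The first Tuesday is therefore March 3 (2 days later).
The third Tuesday is 3 + 2×7 = March 17.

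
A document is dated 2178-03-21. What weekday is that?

Doomsday rule: the anchor day for the 2100s is Sunday. For year 78: 78÷12 = 6 r 6, and 6÷4 = 1, so 6+6+1 = 13.
Sunday + 13 ≡ Saturday — that's 2178's doomsday.
In March the doomsday date is Mar 14.
Mar 21 is 7 days after Mar 14; 7 mod 7 = 0, so Saturday + 0 = Saturday.

Saturday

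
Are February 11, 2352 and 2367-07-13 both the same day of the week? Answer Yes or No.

No

From Feb 11, 2352 to Jul 13, 2367 is 5631 days.
5631 mod 7 = 3, so they are different weekdays.
(Feb 11, 2352 is a Monday; Jul 13, 2367 is a Thursday.)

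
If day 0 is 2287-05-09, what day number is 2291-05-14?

May 9, 2287 → May 9, 2288: 366 days (Feb 29, 2288 is in that span).
May 9, 2288 → May 9, 2289: 365 days.
May 9, 2289 → May 9, 2290: 365 days.
May 9, 2290 → Jun 9, 2290: 31 days (May has 31).
Jun 9, 2290 → Jul 9, 2290: 30 days (June has 30).
Jul 9, 2290 → Aug 9, 2290: 31 days (July has 31).
Aug 9, 2290 → Sep 9, 2290: 31 days (August has 31).
Sep 9, 2290 → Oct 9, 2290: 30 days (September has 30).
Oct 9, 2290 → Nov 9, 2290: 31 days (October has 31).
Nov 9, 2290 → Dec 9, 2290: 30 days (November has 30).
Dec 9, 2290 → Jan 9, 2291: 31 days (December has 31).
Jan 9, 2291 → Feb 9, 2291: 31 days (January has 31).
Feb 9, 2291 → Mar 9, 2291: 28 days (February has 28).
Mar 9, 2291 → Apr 9, 2291: 31 days (March has 31).
Apr 9, 2291 → May 9, 2291: 30 days (April has 30).
May 9, 2291 → May 14, 2291: 5 days.
Total: 1466 days.

1466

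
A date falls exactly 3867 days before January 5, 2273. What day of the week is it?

Thursday

Jan 5, 2273 is a Sunday.
3867 mod 7 = 3, so 3867 days before a Sunday is Sunday − 3 = Thursday.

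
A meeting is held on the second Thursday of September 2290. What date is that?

September 1, 2290 is a Monday.
The first Thursday is therefore September 4 (3 days later).
The second Thursday is 4 + 1×7 = September 11.

September 11, 2290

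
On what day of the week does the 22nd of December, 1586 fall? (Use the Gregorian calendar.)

Doomsday rule: the anchor day for the 1500s is Wednesday. For year 86: 86÷12 = 7 r 2, and 2÷4 = 0, so 7+2+0 = 9.
Wednesday + 9 ≡ Friday — that's 1586's doomsday.
In December the doomsday date is Dec 12.
Dec 22 is 10 days after Dec 12; 10 mod 7 = 3, so Friday + 3 = Monday.

Monday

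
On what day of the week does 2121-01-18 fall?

Saturday

Doomsday rule: the anchor day for the 2100s is Sunday. For year 21: 21÷12 = 1 r 9, and 9÷4 = 2, so 1+9+2 = 12.
Sunday + 12 ≡ Friday — that's 2121's doomsday.
In January the doomsday date is Jan 3 (2121 is not a leap year).
Jan 18 is 15 days after Jan 3; 15 mod 7 = 1, so Friday + 1 = Saturday.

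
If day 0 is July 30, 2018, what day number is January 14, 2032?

Jul 30, 2018 → Jul 30, 2019: 365 days.
Jul 30, 2019 → Jul 30, 2020: 366 days (Feb 29, 2020 is in that span).
Jul 30, 2020 → Jul 30, 2021: 365 days.
Jul 30, 2021 → Jul 30, 2022: 365 days.
Jul 30, 2022 → Jul 30, 2023: 365 days.
Jul 30, 2023 → Jul 30, 2024: 366 days (Feb 29, 2024 is in that span).
Jul 30, 2024 → Jul 30, 2025: 365 days.
Jul 30, 2025 → Jul 30, 2026: 365 days.
Jul 30, 2026 → Jul 30, 2027: 365 days.
Jul 30, 2027 → Jul 30, 2028: 366 days (Feb 29, 2028 is in that span).
Jul 30, 2028 → Jul 30, 2029: 365 days.
Jul 30, 2029 → Jul 30, 2030: 365 days.
Jul 30, 2030 → Jul 30, 2031: 365 days.
Jul 30, 2031 → Aug 30, 2031: 31 days (July has 31).
Aug 30, 2031 → Sep 30, 2031: 31 days (August has 31).
Sep 30, 2031 → Oct 30, 2031: 30 days (September has 30).
Oct 30, 2031 → Nov 30, 2031: 31 days (October has 31).
Nov 30, 2031 → Dec 30, 2031: 30 days (November has 30).
Dec 30, 2031 → Jan 14, 2032: 15 days.
Total: 4916 days.

4916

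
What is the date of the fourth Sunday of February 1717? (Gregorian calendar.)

February 1, 1717 is a Monday.
The first Sunday is therefore February 7 (6 days later).
The fourth Sunday is 7 + 3×7 = February 28.

February 28, 1717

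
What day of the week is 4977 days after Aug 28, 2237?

Aug 28, 2237 is a Monday.
4977 mod 7 = 0, so 4977 days after a Monday is Monday + 0 = Monday.

Monday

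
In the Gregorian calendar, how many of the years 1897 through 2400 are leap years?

122

Multiples of 4 in [1897,2400]: 126.
Of those, multiples of 100: 6 (not leap unless ÷400).
Multiples of 400: 2.
Leap years = 126 − 6 + 2 = 122.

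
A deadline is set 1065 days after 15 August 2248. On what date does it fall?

July 16, 2251

+365 (one year) → Aug 15, 2249 (700 left).
+365 (one year) → Aug 15, 2250 (335 left).
Aug has 31 days: +17 → Sep 1, 2250 (318 left).
Sep has 30 days: +30 → Oct 1, 2250 (288 left).
Oct has 31 days: +31 → Nov 1, 2250 (257 left).
Nov has 30 days: +30 → Dec 1, 2250 (227 left).
Dec has 31 days: +31 → Jan 1, 2251 (196 left).
Jan has 31 days: +31 → Feb 1, 2251 (165 left).
Feb has 28 days: +28 → Mar 1, 2251 (137 left).
Mar has 31 days: +31 → Apr 1, 2251 (106 left).
Apr has 30 days: +30 → May 1, 2251 (76 left).
May has 31 days: +31 → Jun 1, 2251 (45 left).
Jun has 30 days: +30 → Jul 1, 2251 (15 left).
+15 → Jul 16, 2251.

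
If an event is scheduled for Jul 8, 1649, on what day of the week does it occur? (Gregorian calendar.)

Doomsday rule: the anchor day for the 1600s is Tuesday. For year 49: 49÷12 = 4 r 1, and 1÷4 = 0, so 4+1+0 = 5.
Tuesday + 5 ≡ Sunday — that's 1649's doomsday.
In July the doomsday date is Jul 11.
Jul 8 is 3 days before Jul 11; 3 mod 7 = 3, so Sunday − 3 = Thursday.

Thursday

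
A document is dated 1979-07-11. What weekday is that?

Doomsday rule: the anchor day for the 1900s is Wednesday. For year 79: 79÷12 = 6 r 7, and 7÷4 = 1, so 6+7+1 = 14.
Wednesday + 14 ≡ Wednesday — that's 1979's doomsday.
In July the doomsday date is Jul 11.
Jul 11 is the doomsday itself: Wednesday.

Wednesday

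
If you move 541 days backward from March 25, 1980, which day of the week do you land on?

Sunday

Mar 25, 1980 is a Tuesday.
541 mod 7 = 2, so 541 days before a Tuesday is Tuesday − 2 = Sunday.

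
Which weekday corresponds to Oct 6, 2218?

Tuesday

Doomsday rule: the anchor day for the 2200s is Friday. For year 18: 18÷12 = 1 r 6, and 6÷4 = 1, so 1+6+1 = 8.
Friday + 8 ≡ Saturday — that's 2218's doomsday.
In October the doomsday date is Oct 10.
Oct 6 is 4 days before Oct 10; 4 mod 7 = 4, so Saturday − 4 = Tuesday.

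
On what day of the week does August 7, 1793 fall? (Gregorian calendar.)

Doomsday rule: the anchor day for the 1700s is Sunday. For year 93: 93÷12 = 7 r 9, and 9÷4 = 2, so 7+9+2 = 18.
Sunday + 18 ≡ Thursday — that's 1793's doomsday.
In August the doomsday date is Aug 8.
Aug 7 is 1 day before Aug 8; 1 mod 7 = 1, so Thursday − 1 = Wednesday.

Wednesday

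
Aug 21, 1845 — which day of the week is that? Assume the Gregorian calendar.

Thursday

Doomsday rule: the anchor day for the 1800s is Friday. For year 45: 45÷12 = 3 r 9, and 9÷4 = 2, so 3+9+2 = 14.
Friday + 14 ≡ Friday — that's 1845's doomsday.
In August the doomsday date is Aug 8.
Aug 21 is 13 days after Aug 8; 13 mod 7 = 6, so Friday + 6 = Thursday.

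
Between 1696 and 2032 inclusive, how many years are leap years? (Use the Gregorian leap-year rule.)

Multiples of 4 in [1696,2032]: 85.
Of those, multiples of 100: 4 (not leap unless ÷400).
Multiples of 400: 1.
Leap years = 85 − 4 + 1 = 82.

82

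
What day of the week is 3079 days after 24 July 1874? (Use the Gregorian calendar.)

Thursday

First find the weekday of Jul 24, 1874. Doomsday rule: the anchor day for the 1800s is Friday. For year 74: 74÷12 = 6 r 2, and 2÷4 = 0, so 6+2+0 = 8.
Friday + 8 ≡ Saturday — that's 1874's doomsday.
In July the doomsday date is Jul 11.
Jul 24 is 13 days after Jul 11; 13 mod 7 = 6, so Saturday + 6 = Friday.
3079 mod 7 = 6, so 3079 days after a Friday is Friday + 6 = Thursday.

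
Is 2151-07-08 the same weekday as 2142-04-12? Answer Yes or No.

Yes

From Apr 12, 2142 to Jul 8, 2151 is 3374 days.
3374 mod 7 = 0, so they are the same weekday.
(Apr 12, 2142 is a Thursday; Jul 8, 2151 is a Thursday.)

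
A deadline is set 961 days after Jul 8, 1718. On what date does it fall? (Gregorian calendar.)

February 23, 1721

+365 (one year) → Jul 8, 1719 (596 left).
+366 (one year; includes Feb 29, 1720) → Jul 8, 1720 (230 left).
Jul has 31 days: +24 → Aug 1, 1720 (206 left).
Aug has 31 days: +31 → Sep 1, 1720 (175 left).
Sep has 30 days: +30 → Oct 1, 1720 (145 left).
Oct has 31 days: +31 → Nov 1, 1720 (114 left).
Nov has 30 days: +30 → Dec 1, 1720 (84 left).
Dec has 31 days: +31 → Jan 1, 1721 (53 left).
Jan has 31 days: +31 → Feb 1, 1721 (22 left).
+22 → Feb 23, 1721.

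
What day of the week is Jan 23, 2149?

Doomsday rule: the anchor day for the 2100s is Sunday. For year 49: 49÷12 = 4 r 1, and 1÷4 = 0, so 4+1+0 = 5.
Sunday + 5 ≡ Friday — that's 2149's doomsday.
In January the doomsday date is Jan 3 (2149 is not a leap year).
Jan 23 is 20 days after Jan 3; 20 mod 7 = 6, so Friday + 6 = Thursday.

Thursday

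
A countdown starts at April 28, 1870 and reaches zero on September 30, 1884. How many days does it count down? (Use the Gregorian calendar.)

Apr 28, 1870 → Apr 28, 1871: 365 days.
Apr 28, 1871 → Apr 28, 1872: 366 days (Feb 29, 1872 is in that span).
Apr 28, 1872 → Apr 28, 1873: 365 days.
Apr 28, 1873 → Apr 28, 1874: 365 days.
Apr 28, 1874 → Apr 28, 1875: 365 days.
Apr 28, 1875 → Apr 28, 1876: 366 days (Feb 29, 1876 is in that span).
Apr 28, 1876 → Apr 28, 1877: 365 days.
Apr 28, 1877 → Apr 28, 1878: 365 days.
Apr 28, 1878 → Apr 28, 1879: 365 days.
Apr 28, 1879 → Apr 28, 1880: 366 days (Feb 29, 1880 is in that span).
Apr 28, 1880 → Apr 28, 1881: 365 days.
Apr 28, 1881 → Apr 28, 1882: 365 days.
Apr 28, 1882 → Apr 28, 1883: 365 days.
Apr 28, 1883 → Apr 28, 1884: 366 days (Feb 29, 1884 is in that span).
Apr 28, 1884 → May 28, 1884: 30 days (April has 30).
May 28, 1884 → Jun 28, 1884: 31 days (May has 31).
Jun 28, 1884 → Jul 28, 1884: 30 days (June has 30).
Jul 28, 1884 → Aug 28, 1884: 31 days (July has 31).
Aug 28, 1884 → Sep 28, 1884: 31 days (August has 31).
Sep 28, 1884 → Sep 30, 1884: 2 days.
Total: 5269 days.

5269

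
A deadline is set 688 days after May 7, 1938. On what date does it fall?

+365 (one year) → May 7, 1939 (323 left).
May has 31 days: +25 → Jun 1, 1939 (298 left).
Jun has 30 days: +30 → Jul 1, 1939 (268 left).
Jul has 31 days: +31 → Aug 1, 1939 (237 left).
Aug has 31 days: +31 → Sep 1, 1939 (206 left).
Sep has 30 days: +30 → Oct 1, 1939 (176 left).
Oct has 31 days: +31 → Nov 1, 1939 (145 left).
Nov has 30 days: +30 → Dec 1, 1939 (115 left).
Dec has 31 days: +31 → Jan 1, 1940 (84 left).
Jan has 31 days: +31 → Feb 1, 1940 (53 left).
Feb has 29 days: +29 → Mar 1, 1940 (24 left).
+24 → Mar 25, 1940.

March 25, 1940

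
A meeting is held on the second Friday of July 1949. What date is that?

July 1, 1949 is a Friday.
The first Friday is therefore July 1 (same day).
The second Friday is 1 + 1×7 = July 8.

July 8, 1949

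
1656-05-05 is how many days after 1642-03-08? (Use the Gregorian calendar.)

Mar 8, 1642 → Mar 8, 1643: 365 days.
Mar 8, 1643 → Mar 8, 1644: 366 days (Feb 29, 1644 is in that span).
Mar 8, 1644 → Mar 8, 1645: 365 days.
Mar 8, 1645 → Mar 8, 1646: 365 days.
Mar 8, 1646 → Mar 8, 1647: 365 days.
Mar 8, 1647 → Mar 8, 1648: 366 days (Feb 29, 1648 is in that span).
Mar 8, 1648 → Mar 8, 1649: 365 days.
Mar 8, 1649 → Mar 8, 1650: 365 days.
Mar 8, 1650 → Mar 8, 1651: 365 days.
Mar 8, 1651 → Mar 8, 1652: 366 days (Feb 29, 1652 is in that span).
Mar 8, 1652 → Mar 8, 1653: 365 days.
Mar 8, 1653 → Mar 8, 1654: 365 days.
Mar 8, 1654 → Mar 8, 1655: 365 days.
Mar 8, 1655 → Mar 8, 1656: 366 days (Feb 29, 1656 is in that span).
Mar 8, 1656 → Apr 8, 1656: 31 days (March has 31).
Apr 8, 1656 → May 5, 1656: 27 days.
Total: 5172 days.

5172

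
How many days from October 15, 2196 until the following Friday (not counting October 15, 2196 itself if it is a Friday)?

Oct 15, 2196 is a Saturday.
From Saturday to the next Friday is 6 days.

6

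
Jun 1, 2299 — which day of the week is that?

Thursday

Doomsday rule: the anchor day for the 2200s is Friday. For year 99: 99÷12 = 8 r 3, and 3÷4 = 0, so 8+3+0 = 11.
Friday + 11 ≡ Tuesday — that's 2299's doomsday.
In June the doomsday date is Jun 6.
Jun 1 is 5 days before Jun 6; 5 mod 7 = 5, so Tuesday − 5 = Thursday.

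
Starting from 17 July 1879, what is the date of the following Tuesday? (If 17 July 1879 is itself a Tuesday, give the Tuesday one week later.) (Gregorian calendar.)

Jul 17, 1879 is a Thursday.
From Thursday to the next Tuesday is 5 days.
Jul 17, 1879 + 5 = Jul 22, 1879.

July 22, 1879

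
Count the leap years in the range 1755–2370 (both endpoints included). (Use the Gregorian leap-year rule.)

Multiples of 4 in [1755,2370]: 154.
Of those, multiples of 100: 6 (not leap unless ÷400).
Multiples of 400: 1.
Leap years = 154 − 6 + 1 = 149.

149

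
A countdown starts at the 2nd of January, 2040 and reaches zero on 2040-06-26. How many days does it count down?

176

Jan 2, 2040 → Feb 2, 2040: 31 days (January has 31).
Feb 2, 2040 → Mar 2, 2040: 29 days (February has 29).
Mar 2, 2040 → Apr 2, 2040: 31 days (March has 31).
Apr 2, 2040 → May 2, 2040: 30 days (April has 30).
May 2, 2040 → Jun 2, 2040: 31 days (May has 31).
Jun 2, 2040 → Jun 26, 2040: 24 days.
Total: 176 days.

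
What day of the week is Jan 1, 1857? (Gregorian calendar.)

Thursday

Doomsday rule: the anchor day for the 1800s is Friday. For year 57: 57÷12 = 4 r 9, and 9÷4 = 2, so 4+9+2 = 15.
Friday + 15 ≡ Saturday — that's 1857's doomsday.
In January the doomsday date is Jan 3 (1857 is not a leap year).
Jan 1 is 2 days before Jan 3; 2 mod 7 = 2, so Saturday − 2 = Thursday.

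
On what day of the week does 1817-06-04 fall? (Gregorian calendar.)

Wednesday

January 1, 1817 is a Wednesday.
Jan 1, 1817 → Feb 1, 1817: 31 days (January has 31).
Feb 1, 1817 → Mar 1, 1817: 28 days (February has 28).
Mar 1, 1817 → Apr 1, 1817: 31 days (March has 31).
Apr 1, 1817 → May 1, 1817: 30 days (April has 30).
May 1, 1817 → Jun 1, 1817: 31 days (May has 31).
Jun 1, 1817 → Jun 4, 1817: 3 days.
Total: 154 days.
154 mod 7 = 0, so Wednesday + 0 = Wednesday.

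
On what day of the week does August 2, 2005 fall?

Doomsday rule: the anchor day for the 2000s is Tuesday. For year 05: 5÷12 = 0 r 5, and 5÷4 = 1, so 0+5+1 = 6.
Tuesday + 6 ≡ Monday — that's 2005's doomsday.
In August the doomsday date is Aug 8.
Aug 2 is 6 days before Aug 8; 6 mod 7 = 6, so Monday − 6 = Tuesday.

Tuesday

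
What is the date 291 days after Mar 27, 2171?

Mar has 31 days: +5 → Apr 1, 2171 (286 left).
Apr has 30 days: +30 → May 1, 2171 (256 left).
May has 31 days: +31 → Jun 1, 2171 (225 left).
Jun has 30 days: +30 → Jul 1, 2171 (195 left).
Jul has 31 days: +31 → Aug 1, 2171 (164 left).
Aug has 31 days: +31 → Sep 1, 2171 (133 left).
Sep has 30 days: +30 → Oct 1, 2171 (103 left).
Oct has 31 days: +31 → Nov 1, 2171 (72 left).
Nov has 30 days: +30 → Dec 1, 2171 (42 left).
Dec has 31 days: +31 → Jan 1, 2172 (11 left).
+11 → Jan 12, 2172.

January 12, 2172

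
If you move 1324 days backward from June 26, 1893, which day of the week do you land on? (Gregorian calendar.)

Sunday

First find the weekday of Jun 26, 1893. Doomsday rule: the anchor day for the 1800s is Friday. For year 93: 93÷12 = 7 r 9, and 9÷4 = 2, so 7+9+2 = 18.
Friday + 18 ≡ Tuesday — that's 1893's doomsday.
In June the doomsday date is Jun 6.
Jun 26 is 20 days after Jun 6; 20 mod 7 = 6, so Tuesday + 6 = Monday.
1324 mod 7 = 1, so 1324 days before a Monday is Monday − 1 = Sunday.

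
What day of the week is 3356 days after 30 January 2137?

Saturday

First find the weekday of Jan 30, 2137. Doomsday rule: the anchor day for the 2100s is Sunday. For year 37: 37÷12 = 3 r 1, and 1÷4 = 0, so 3+1+0 = 4.
Sunday + 4 ≡ Thursday — that's 2137's doomsday.
In January the doomsday date is Jan 3 (2137 is not a leap year).
Jan 30 is 27 days after Jan 3; 27 mod 7 = 6, so Thursday + 6 = Wednesday.
3356 mod 7 = 3, so 3356 days after a Wednesday is Wednesday + 3 = Saturday.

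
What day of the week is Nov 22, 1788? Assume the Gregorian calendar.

Doomsday rule: the anchor day for the 1700s is Sunday. For year 88: 88÷12 = 7 r 4, and 4÷4 = 1, so 7+4+1 = 12.
Sunday + 12 ≡ Friday — that's 1788's doomsday.
In November the doomsday date is Nov 7.
Nov 22 is 15 days after Nov 7; 15 mod 7 = 1, so Friday + 1 = Saturday.

Saturday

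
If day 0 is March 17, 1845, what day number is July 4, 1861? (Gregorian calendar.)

5953

Mar 17, 1845 → Mar 17, 1846: 365 days.
Mar 17, 1846 → Mar 17, 1847: 365 days.
Mar 17, 1847 → Mar 17, 1848: 366 days (Feb 29, 1848 is in that span).
Mar 17, 1848 → Mar 17, 1849: 365 days.
Mar 17, 1849 → Mar 17, 1850: 365 days.
Mar 17, 1850 → Mar 17, 1851: 365 days.
Mar 17, 1851 → Mar 17, 1852: 366 days (Feb 29, 1852 is in that span).
Mar 17, 1852 → Mar 17, 1853: 365 days.
Mar 17, 1853 → Mar 17, 1854: 365 days.
Mar 17, 1854 → Mar 17, 1855: 365 days.
Mar 17, 1855 → Mar 17, 1856: 366 days (Feb 29, 1856 is in that span).
Mar 17, 1856 → Mar 17, 1857: 365 days.
Mar 17, 1857 → Mar 17, 1858: 365 days.
Mar 17, 1858 → Mar 17, 1859: 365 days.
Mar 17, 1859 → Mar 17, 1860: 366 days (Feb 29, 1860 is in that span).
Mar 17, 1860 → Mar 17, 1861: 365 days.
Mar 17, 1861 → Apr 17, 1861: 31 days (March has 31).
Apr 17, 1861 → May 17, 1861: 30 days (April has 30).
May 17, 1861 → Jun 17, 1861: 31 days (May has 31).
Jun 17, 1861 → Jul 4, 1861: 17 days.
Total: 5953 days.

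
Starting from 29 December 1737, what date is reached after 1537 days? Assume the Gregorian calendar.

March 15, 1742

+365 (one year) → Dec 29, 1738 (1172 left).
+365 (one year) → Dec 29, 1739 (807 left).
+366 (one year; includes Feb 29, 1740) → Dec 29, 1740 (441 left).
+365 (one year) → Dec 29, 1741 (76 left).
Dec has 31 days: +3 → Jan 1, 1742 (73 left).
Jan has 31 days: +31 → Feb 1, 1742 (42 left).
Feb has 28 days: +28 → Mar 1, 1742 (14 left).
+14 → Mar 15, 1742.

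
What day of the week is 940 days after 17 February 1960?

Friday

Feb 17, 1960 is a Wednesday.
940 mod 7 = 2, so 940 days after a Wednesday is Wednesday + 2 = Friday.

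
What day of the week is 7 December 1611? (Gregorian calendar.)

Wednesday

Doomsday rule: the anchor day for the 1600s is Tuesday. For year 11: 11÷12 = 0 r 11, and 11÷4 = 2, so 0+11+2 = 13.
Tuesday + 13 ≡ Monday — that's 1611's doomsday.
In December the doomsday date is Dec 12.
Dec 7 is 5 days before Dec 12; 5 mod 7 = 5, so Monday − 5 = Wednesday.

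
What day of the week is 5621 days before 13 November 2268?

First find the weekday of Nov 13, 2268. Doomsday rule: the anchor day for the 2200s is Friday. For year 68: 68÷12 = 5 r 8, and 8÷4 = 2, so 5+8+2 = 15.
Friday + 15 ≡ Saturday — that's 2268's doomsday.
In November the doomsday date is Nov 7.
Nov 13 is 6 days after Nov 7; 6 mod 7 = 6, so Saturday + 6 = Friday.
5621 mod 7 = 0, so 5621 days before a Friday is Friday − 0 = Friday.

Friday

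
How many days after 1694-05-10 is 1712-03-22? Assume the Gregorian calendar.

6525

May 10, 1694 → May 10, 1695: 365 days.
May 10, 1695 → May 10, 1696: 366 days (Feb 29, 1696 is in that span).
May 10, 1696 → May 10, 1697: 365 days.
May 10, 1697 → May 10, 1698: 365 days.
May 10, 1698 → May 10, 1699: 365 days.
May 10, 1699 → May 10, 1700: 365 days.
May 10, 1700 → May 10, 1701: 365 days.
May 10, 1701 → May 10, 1702: 365 days.
May 10, 1702 → May 10, 1703: 365 days.
May 10, 1703 → May 10, 1704: 366 days (Feb 29, 1704 is in that span).
May 10, 1704 → May 10, 1705: 365 days.
May 10, 1705 → May 10, 1706: 365 days.
May 10, 1706 → May 10, 1707: 365 days.
May 10, 1707 → May 10, 1708: 366 days (Feb 29, 1708 is in that span).
May 10, 1708 → May 10, 1709: 365 days.
May 10, 1709 → May 10, 1710: 365 days.
May 10, 1710 → May 10, 1711: 365 days.
May 10, 1711 → Jun 10, 1711: 31 days (May has 31).
Jun 10, 1711 → Jul 10, 1711: 30 days (June has 30).
Jul 10, 1711 → Aug 10, 1711: 31 days (July has 31).
Aug 10, 1711 → Sep 10, 1711: 31 days (August has 31).
Sep 10, 1711 → Oct 10, 1711: 30 days (September has 30).
Oct 10, 1711 → Nov 10, 1711: 31 days (October has 31).
Nov 10, 1711 → Dec 10, 1711: 30 days (November has 30).
Dec 10, 1711 → Jan 10, 1712: 31 days (December has 31).
Jan 10, 1712 → Feb 10, 1712: 31 days (January has 31).
Feb 10, 1712 → Mar 10, 1712: 29 days (February has 29).
Mar 10, 1712 → Mar 22, 1712: 12 days.
Total: 6525 days.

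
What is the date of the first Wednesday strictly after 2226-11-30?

Nov 30, 2226 is a Thursday.
From Thursday to the next Wednesday is 6 days.
Nov 30, 2226 + 6 = Dec 6, 2226.

December 6, 2226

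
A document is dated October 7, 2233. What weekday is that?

Doomsday rule: the anchor day for the 2200s is Friday. For year 33: 33÷12 = 2 r 9, and 9÷4 = 2, so 2+9+2 = 13.
Friday + 13 ≡ Thursday — that's 2233's doomsday.
In October the doomsday date is Oct 10.
Oct 7 is 3 days before Oct 10; 3 mod 7 = 3, so Thursday − 3 = Monday.

Monday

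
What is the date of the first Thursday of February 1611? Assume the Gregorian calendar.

February 3, 1611

February 1, 1611 is a Tuesday.
The first Thursday is therefore February 3 (2 days later).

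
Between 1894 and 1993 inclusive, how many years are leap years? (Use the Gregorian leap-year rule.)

24

Multiples of 4 in [1894,1993]: 25.
Of those, multiples of 100: 1 (not leap unless ÷400).
Multiples of 400: 0.
Leap years = 25 − 1 + 0 = 24.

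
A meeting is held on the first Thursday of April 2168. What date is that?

April 7, 2168

April 1, 2168 is a Friday.
The first Thursday is therefore April 7 (6 days later).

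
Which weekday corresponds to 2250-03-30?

Doomsday rule: the anchor day for the 2200s is Friday. For year 50: 50÷12 = 4 r 2, and 2÷4 = 0, so 4+2+0 = 6.
Friday + 6 ≡ Thursday — that's 2250's doomsday.
In March the doomsday date is Mar 14.
Mar 30 is 16 days after Mar 14; 16 mod 7 = 2, so Thursday + 2 = Saturday.

Saturday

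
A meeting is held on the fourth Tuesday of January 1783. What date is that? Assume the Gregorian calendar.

January 1, 1783 is a Wednesday.
The first Tuesday is therefore January 7 (6 days later).
The fourth Tuesday is 7 + 3×7 = January 28.

January 28, 1783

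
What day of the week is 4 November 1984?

Sunday

January 1, 1984 is a Sunday.
Jan 1, 1984 → Feb 1, 1984: 31 days (January has 31).
Feb 1, 1984 → Mar 1, 1984: 29 days (February has 29).
Mar 1, 1984 → Apr 1, 1984: 31 days (March has 31).
Apr 1, 1984 → May 1, 1984: 30 days (April has 30).
May 1, 1984 → Jun 1, 1984: 31 days (May has 31).
Jun 1, 1984 → Jul 1, 1984: 30 days (June has 30).
Jul 1, 1984 → Aug 1, 1984: 31 days (July has 31).
Aug 1, 1984 → Sep 1, 1984: 31 days (August has 31).
Sep 1, 1984 → Oct 1, 1984: 30 days (September has 30).
Oct 1, 1984 → Nov 1, 1984: 31 days (October has 31).
Nov 1, 1984 → Nov 4, 1984: 3 days.
Total: 308 days.
308 mod 7 = 0, so Sunday + 0 = Sunday.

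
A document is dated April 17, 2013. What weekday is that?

Wednesday

Doomsday rule: the anchor day for the 2000s is Tuesday. For year 13: 13÷12 = 1 r 1, and 1÷4 = 0, so 1+1+0 = 2.
Tuesday + 2 ≡ Thursday — that's 2013's doomsday.
In April the doomsday date is Apr 4.
Apr 17 is 13 days after Apr 4; 13 mod 7 = 6, so Thursday + 6 = Wednesday.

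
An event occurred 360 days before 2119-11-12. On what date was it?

−12 → Oct 31, 2119 (end of Oct, 31 days; 348 left).
−31 → Sep 30, 2119 (end of Sep, 30 days; 317 left).
−30 → Aug 31, 2119 (end of Aug, 31 days; 287 left).
−31 → Jul 31, 2119 (end of Jul, 31 days; 256 left).
−31 → Jun 30, 2119 (end of Jun, 30 days; 225 left).
−30 → May 31, 2119 (end of May, 31 days; 195 left).
−31 → Apr 30, 2119 (end of Apr, 30 days; 164 left).
−30 → Mar 31, 2119 (end of Mar, 31 days; 134 left).
−31 → Feb 28, 2119 (end of Feb, 28 days; 103 left).
−28 → Jan 31, 2119 (end of Jan, 31 days; 75 left).
−31 → Dec 31, 2118 (end of Dec, 31 days; 44 left).
−31 → Nov 30, 2118 (end of Nov, 30 days; 13 left).
−13 → Nov 17, 2118.

November 17, 2118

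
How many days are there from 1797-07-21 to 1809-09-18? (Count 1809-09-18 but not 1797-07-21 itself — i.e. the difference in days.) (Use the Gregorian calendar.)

4441

Jul 21, 1797 → Jul 21, 1798: 365 days.
Jul 21, 1798 → Jul 21, 1799: 365 days.
Jul 21, 1799 → Jul 21, 1800: 365 days.
Jul 21, 1800 → Jul 21, 1801: 365 days.
Jul 21, 1801 → Jul 21, 1802: 365 days.
Jul 21, 1802 → Jul 21, 1803: 365 days.
Jul 21, 1803 → Jul 21, 1804: 366 days (Feb 29, 1804 is in that span).
Jul 21, 1804 → Jul 21, 1805: 365 days.
Jul 21, 1805 → Jul 21, 1806: 365 days.
Jul 21, 1806 → Jul 21, 1807: 365 days.
Jul 21, 1807 → Jul 21, 1808: 366 days (Feb 29, 1808 is in that span).
Jul 21, 1808 → Jul 21, 1809: 365 days.
Jul 21, 1809 → Aug 21, 1809: 31 days (July has 31).
Aug 21, 1809 → Sep 18, 1809: 28 days.
Total: 4441 days.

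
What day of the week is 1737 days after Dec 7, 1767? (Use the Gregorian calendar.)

Tuesday

Dec 7, 1767 is a Monday.
1737 mod 7 = 1, so 1737 days after a Monday is Monday + 1 = Tuesday.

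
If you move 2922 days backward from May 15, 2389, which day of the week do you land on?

Friday

First find the weekday of May 15, 2389. Doomsday rule: the anchor day for the 2300s is Wednesday. For year 89: 89÷12 = 7 r 5, and 5÷4 = 1, so 7+5+1 = 13.
Wednesday + 13 ≡ Tuesday — that's 2389's doomsday.
In May the doomsday date is May 9.
May 15 is 6 days after May 9; 6 mod 7 = 6, so Tuesday + 6 = Monday.
2922 mod 7 = 3, so 2922 days before a Monday is Monday − 3 = Friday.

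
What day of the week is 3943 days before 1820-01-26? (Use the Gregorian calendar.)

Jan 26, 1820 is a Wednesday.
3943 mod 7 = 2, so 3943 days before a Wednesday is Wednesday − 2 = Monday.

Monday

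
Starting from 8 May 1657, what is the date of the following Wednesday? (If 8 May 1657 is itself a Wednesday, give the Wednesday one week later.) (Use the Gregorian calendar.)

May 8, 1657 is a Tuesday.
From Tuesday to the next Wednesday is 1 day.
May 8, 1657 + 1 = May 9, 1657.

May 9, 1657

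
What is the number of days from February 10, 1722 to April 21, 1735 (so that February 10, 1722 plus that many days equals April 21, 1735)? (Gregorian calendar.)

4818

Feb 10, 1722 → Feb 10, 1723: 365 days.
Feb 10, 1723 → Feb 10, 1724: 365 days.
Feb 10, 1724 → Feb 10, 1725: 366 days (Feb 29, 1724 is in that span).
Feb 10, 1725 → Feb 10, 1726: 365 days.
Feb 10, 1726 → Feb 10, 1727: 365 days.
Feb 10, 1727 → Feb 10, 1728: 365 days.
Feb 10, 1728 → Feb 10, 1729: 366 days (Feb 29, 1728 is in that span).
Feb 10, 1729 → Feb 10, 1730: 365 days.
Feb 10, 1730 → Feb 10, 1731: 365 days.
Feb 10, 1731 → Feb 10, 1732: 365 days.
Feb 10, 1732 → Feb 10, 1733: 366 days (Feb 29, 1732 is in that span).
Feb 10, 1733 → Feb 10, 1734: 365 days.
Feb 10, 1734 → Feb 10, 1735: 365 days.
Feb 10, 1735 → Mar 10, 1735: 28 days (February has 28).
Mar 10, 1735 → Apr 10, 1735: 31 days (March has 31).
Apr 10, 1735 → Apr 21, 1735: 11 days.
Total: 4818 days.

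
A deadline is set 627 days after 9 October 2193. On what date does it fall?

+365 (one year) → Oct 9, 2194 (262 left).
Oct has 31 days: +23 → Nov 1, 2194 (239 left).
Nov has 30 days: +30 → Dec 1, 2194 (209 left).
Dec has 31 days: +31 → Jan 1, 2195 (178 left).
Jan has 31 days: +31 → Feb 1, 2195 (147 left).
Feb has 28 days: +28 → Mar 1, 2195 (119 left).
Mar has 31 days: +31 → Apr 1, 2195 (88 left).
Apr has 30 days: +30 → May 1, 2195 (58 left).
May has 31 days: +31 → Jun 1, 2195 (27 left).
+27 → Jun 28, 2195.

June 28, 2195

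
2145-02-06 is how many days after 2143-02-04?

Feb 4, 2143 → Feb 4, 2144: 365 days.
Feb 4, 2144 → Mar 4, 2144: 29 days (February has 29).
Mar 4, 2144 → Apr 4, 2144: 31 days (March has 31).
Apr 4, 2144 → May 4, 2144: 30 days (April has 30).
May 4, 2144 → Jun 4, 2144: 31 days (May has 31).
Jun 4, 2144 → Jul 4, 2144: 30 days (June has 30).
Jul 4, 2144 → Aug 4, 2144: 31 days (July has 31).
Aug 4, 2144 → Sep 4, 2144: 31 days (August has 31).
Sep 4, 2144 → Oct 4, 2144: 30 days (September has 30).
Oct 4, 2144 → Nov 4, 2144: 31 days (October has 31).
Nov 4, 2144 → Dec 4, 2144: 30 days (November has 30).
Dec 4, 2144 → Jan 4, 2145: 31 days (December has 31).
Jan 4, 2145 → Feb 4, 2145: 31 days (January has 31).
Feb 4, 2145 → Feb 6, 2145: 2 days.
Total: 733 days.

733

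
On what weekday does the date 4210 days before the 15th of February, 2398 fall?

First find the weekday of Feb 15, 2398. Doomsday rule: the anchor day for the 2300s is Wednesday. For year 98: 98÷12 = 8 r 2, and 2÷4 = 0, so 8+2+0 = 10.
Wednesday + 10 ≡ Saturday — that's 2398's doomsday.
In February the doomsday date is Feb 28 (2398 is not a leap year).
Feb 15 is 13 days before Feb 28; 13 mod 7 = 6, so Saturday − 6 = Sunday.
4210 mod 7 = 3, so 4210 days before a Sunday is Sunday − 3 = Thursday.

Thursday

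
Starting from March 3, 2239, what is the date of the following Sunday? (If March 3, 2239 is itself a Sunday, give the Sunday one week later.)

Mar 3, 2239 is a Sunday.
From Sunday to the next Sunday is 7 days.
Mar 3, 2239 + 7 = Mar 10, 2239.

March 10, 2239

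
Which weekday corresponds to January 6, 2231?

Doomsday rule: the anchor day for the 2200s is Friday. For year 31: 31÷12 = 2 r 7, and 7÷4 = 1, so 2+7+1 = 10.
Friday + 10 ≡ Monday — that's 2231's doomsday.
In January the doomsday date is Jan 3 (2231 is not a leap year).
Jan 6 is 3 days after Jan 3; 3 mod 7 = 3, so Monday + 3 = Thursday.

Thursday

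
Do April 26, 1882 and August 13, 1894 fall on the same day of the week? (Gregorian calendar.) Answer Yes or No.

From Apr 26, 1882 to Aug 13, 1894 is 4492 days.
4492 mod 7 = 5, so they are different weekdays.
(Apr 26, 1882 is a Wednesday; Aug 13, 1894 is a Monday.)

No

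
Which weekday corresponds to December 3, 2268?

Thursday

Doomsday rule: the anchor day for the 2200s is Friday. For year 68: 68÷12 = 5 r 8, and 8÷4 = 2, so 5+8+2 = 15.
Friday + 15 ≡ Saturday — that's 2268's doomsday.
In December the doomsday date is Dec 12.
Dec 3 is 9 days before Dec 12; 9 mod 7 = 2, so Saturday − 2 = Thursday.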